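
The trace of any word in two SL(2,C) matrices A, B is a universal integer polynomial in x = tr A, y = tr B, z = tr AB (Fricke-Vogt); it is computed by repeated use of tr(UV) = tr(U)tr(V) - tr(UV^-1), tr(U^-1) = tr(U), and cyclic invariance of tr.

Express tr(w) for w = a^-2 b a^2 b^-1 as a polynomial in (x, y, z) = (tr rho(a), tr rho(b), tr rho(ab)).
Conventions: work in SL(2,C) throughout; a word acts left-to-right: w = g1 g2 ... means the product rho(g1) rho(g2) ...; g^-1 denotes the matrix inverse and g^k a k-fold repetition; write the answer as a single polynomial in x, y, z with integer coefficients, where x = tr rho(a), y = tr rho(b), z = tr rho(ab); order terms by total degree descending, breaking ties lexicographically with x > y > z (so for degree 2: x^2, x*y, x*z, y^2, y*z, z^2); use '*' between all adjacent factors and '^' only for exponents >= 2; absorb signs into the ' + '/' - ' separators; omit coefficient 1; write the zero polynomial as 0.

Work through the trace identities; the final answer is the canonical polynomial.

and tr(b^2 a) = tr(b) * tr(a b) - tr(a)   [square of b] = y*z - x
tr(b^2) = tr(b) * tr(b) - tr(1)   [square of b] = y^2 - 2
tr(b a^2 b) = tr(a) * tr(b^2 a) - tr(b^2)   [square of a] = x*y*z - x^2 - y^2 + 2
and tr(b a b a) = tr(a b) * tr(a b) - tr(1)   [split at a repeated a] = z^2 - 2
tr(b a^2 b a) = tr(a) * tr(b a b a) - tr(b a b)   [square of a] = x*z^2 - y*z - x
and tr(a^-1 b a^2 b) = tr(b a^2 b) * tr(a) - tr(b a^2 b a)   [inverse elimination on a] = x^2*y*z - x^3 - x*y^2 - x*z^2 + y*z + 3*x
and tr(b a^2 b^-1 a^-1) = tr(a^-1 b a^2) * tr(b) - tr(a^-1 b a^2 b)   [inverse elimination on b] = -x^2*y*z + x^3 + x*y^2 + x*z^2 - 3*x
tr(a^2) = tr(a) * tr(a) - tr(1)   [square of a] = x^2 - 2
tr(a^-2 b a^2 b^-1) = tr(b a^2 b^-1 a^-1) * tr(a) - tr(b a^2 b^-1)   [inverse elimination on a] = -x^3*y*z + x^4 + x^2*y^2 + x^2*z^2 - 4*x^2 + 2

-x^3*y*z + x^4 + x^2*y^2 + x^2*z^2 - 4*x^2 + 2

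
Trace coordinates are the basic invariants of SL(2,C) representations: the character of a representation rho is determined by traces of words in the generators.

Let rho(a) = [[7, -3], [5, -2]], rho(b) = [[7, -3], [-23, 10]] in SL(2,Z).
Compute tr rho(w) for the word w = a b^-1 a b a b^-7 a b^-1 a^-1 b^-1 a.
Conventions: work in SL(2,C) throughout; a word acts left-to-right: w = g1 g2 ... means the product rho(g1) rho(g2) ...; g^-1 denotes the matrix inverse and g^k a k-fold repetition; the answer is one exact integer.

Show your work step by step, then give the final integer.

rho(a) = [[7, -3], [5, -2]]
... * rho(b^-1) = [[10, 3], [23, 7]]  ->  [[1, 0], [4, 1]]
... * rho(a) = [[7, -3], [5, -2]]  ->  [[7, -3], [33, -14]]
... * rho(b) = [[7, -3], [-23, 10]]  ->  [[118, -51], [553, -239]]
... * rho(a) = [[7, -3], [5, -2]]  ->  [[571, -252], [2676, -1181]]
... * rho(b^-1) = [[10, 3], [23, 7]]  ->  [[-86, -51], [-403, -239]]
... * rho(b^-1) = [[10, 3], [23, 7]]  ->  [[-2033, -615], [-9527, -2882]]
... * rho(b^-1) = [[10, 3], [23, 7]]  ->  [[-34475, -10404], [-161556, -48755]]
... * rho(b^-1) = [[10, 3], [23, 7]]  ->  [[-584042, -176253], [-2736925, -825953]]
... * rho(b^-1) = [[10, 3], [23, 7]]  ->  [[-9894239, -2985897], [-46366169, -13992446]]
... * rho(b^-1) = [[10, 3], [23, 7]]  ->  [[-167618021, -50583996], [-785487948, -237045629]]
... * rho(b^-1) = [[10, 3], [23, 7]]  ->  [[-2839612118, -856942035], [-13306928947, -4015783247]]
... * rho(a) = [[7, -3], [5, -2]]  ->  [[-24161995001, 10232720424], [-113227418864, 47952353335]]
... * rho(b^-1) = [[10, 3], [23, 7]]  ->  [[-6267380258, -856942035], [-29370061935, -4015783247]]
... * rho(a^-1) = [[-2, 3], [-5, 7]]  ->  [[16819470691, -24800735019], [78819040105, -116220668534]]
... * rho(b^-1) = [[10, 3], [23, 7]]  ->  [[-402222198527, -123146733060], [-1884884975232, -577087559423]]
... * rho(a) = [[7, -3], [5, -2]]  ->  [[-3431289054989, 1452960061701], [-16079632623739, 6808830044542]]
tr = -3431289054989 + 6808830044542 = 3377540989553

3377540989553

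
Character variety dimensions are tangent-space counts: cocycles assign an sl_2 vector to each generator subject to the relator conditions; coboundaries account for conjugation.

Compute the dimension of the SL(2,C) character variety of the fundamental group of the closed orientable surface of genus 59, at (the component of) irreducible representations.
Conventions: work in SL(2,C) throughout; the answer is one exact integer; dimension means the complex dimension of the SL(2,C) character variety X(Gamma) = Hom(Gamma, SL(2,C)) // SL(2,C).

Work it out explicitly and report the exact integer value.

348

The genus-59 surface group: 2g = 118 generators, one relator prod [a_i, b_i].
Before the relator condition, cocycle space has dim 3*118 = 354.
At an irreducible rho, H^2 = coker(d_2) vanishes (Poincare duality: H^2 is dual to H^0 = invariants = 0), so d_2 is surjective onto sl_2 and dim Z^1 = 354 - 3 = 351.
As always at irreducible rho, dim B^1 = 3.
dim H^1 = 351 - 3 = 348 = dim X.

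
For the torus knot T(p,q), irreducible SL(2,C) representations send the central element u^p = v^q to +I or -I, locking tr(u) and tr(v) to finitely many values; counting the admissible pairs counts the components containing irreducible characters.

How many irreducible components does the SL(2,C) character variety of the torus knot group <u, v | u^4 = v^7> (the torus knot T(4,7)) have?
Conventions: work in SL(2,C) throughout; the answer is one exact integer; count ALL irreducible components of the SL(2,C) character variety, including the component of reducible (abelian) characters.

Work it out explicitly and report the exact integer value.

For T(4,7): irreducibility forces the central element u^4 = v^7 to one of +I, -I.
On an irreducible component, tr(u) is locked at 2*cos(pi*alpha/4) for some alpha in 1..3, and tr(v) at 2*cos(pi*beta/7) for some beta in 1..6.
u^4 = (-1)^alpha I and v^7 = (-1)^beta I must agree, so alpha and beta have equal parity.
count pairs: odd alpha (2 choices) x odd beta (3), plus even alpha (1) x even beta (3): 2*3 + 1*3 = 9.
Total: 9 irreducible-character components + 1 reducible (abelian) component = 10.

10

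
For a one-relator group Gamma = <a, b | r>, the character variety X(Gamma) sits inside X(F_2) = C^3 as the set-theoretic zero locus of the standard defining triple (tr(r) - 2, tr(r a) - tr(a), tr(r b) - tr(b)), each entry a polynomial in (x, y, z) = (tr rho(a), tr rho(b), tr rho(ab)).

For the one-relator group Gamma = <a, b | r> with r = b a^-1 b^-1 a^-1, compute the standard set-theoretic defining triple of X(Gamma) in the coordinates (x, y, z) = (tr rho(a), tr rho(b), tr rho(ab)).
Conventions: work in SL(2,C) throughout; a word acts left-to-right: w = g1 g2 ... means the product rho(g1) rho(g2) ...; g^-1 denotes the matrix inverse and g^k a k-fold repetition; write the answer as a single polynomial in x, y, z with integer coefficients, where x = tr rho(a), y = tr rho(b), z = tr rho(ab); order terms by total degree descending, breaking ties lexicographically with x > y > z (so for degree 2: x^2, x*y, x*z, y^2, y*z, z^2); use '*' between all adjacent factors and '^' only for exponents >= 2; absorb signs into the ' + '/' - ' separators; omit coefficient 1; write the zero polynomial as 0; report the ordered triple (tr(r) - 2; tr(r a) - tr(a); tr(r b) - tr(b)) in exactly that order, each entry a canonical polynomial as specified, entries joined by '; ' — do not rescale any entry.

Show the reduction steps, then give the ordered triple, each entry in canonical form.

x*y*z - y^2 - z^2; 0; x*y^2*z - y^3 - y*z^2 - x*z + 2*y

tr(a^-1) = tr(a) = x
apply: tr(a b a) = tr(a)*tr(b a) - tr(b)   [square of a] = x*z - y
apply: tr(a b a b) = tr(a b)*tr(a b) - tr(1)   [split at a repeated a] = z^2 - 2
apply: tr(b^-1 a b a) = tr(a b a)*tr(b) - tr(a b a b)   [inverse elimination on b] = x*y*z - y^2 - z^2 + 2
tr(b a^-1 b^-1 a) = tr(b^-1 a b)*tr(a) - tr(b^-1 a b a)   [inverse elimination on a] = -x*y*z + x^2 + y^2 + z^2 - 2
tr(b a^-1 b^-1 a^-1) = tr(b a^-1 b^-1)*tr(a) - tr(b a^-1 b^-1 a)   [inverse elimination on a] = x*y*z - y^2 - z^2 + 2
tr(b a^-1) = tr(b)*tr(a) - tr(b a)  (eliminate a^-1) = x*y - z
apply: tr(b^2) = tr(b)*tr(b) - tr(1)  (reduce the b square) = y^2 - 2
apply: tr(b a b) = tr(b)*tr(a b) - tr(a)  (reduce the b square) = y*z - x
apply: tr(b a b^2) = tr(b)*tr(b a b) - tr(b a)  (reduce the b square) = y^2*z - x*y - z
use: tr(b a b^2 a) = tr(b)*tr(a b a b) - tr(a b a)  (reduce the b square) = y*z^2 - x*z - y
use: tr(a b^2 a^-1 b) = tr(b a b^2)*tr(a) - tr(b a b^2 a)  (eliminate a^-1) = x*y^2*z - x^2*y - y*z^2 + y
tr(b^2 a^-1 b^-1 a) = tr(a b^2 a^-1)*tr(b) - tr(a b^2 a^-1 b)  (eliminate b^-1) = -x*y^2*z + x^2*y + y^3 + y*z^2 - 3*y
use: tr(b a^-1 b^-1 a^-1 b) = tr(b^2 a^-1 b^-1)*tr(a) - tr(b^2 a^-1 b^-1 a)  (eliminate a^-1) = x*y^2*z - y^3 - y*z^2 - x*z + 3*y
assemble the triple (tr(r) - 2; tr(r a) - x; tr(r b) - y)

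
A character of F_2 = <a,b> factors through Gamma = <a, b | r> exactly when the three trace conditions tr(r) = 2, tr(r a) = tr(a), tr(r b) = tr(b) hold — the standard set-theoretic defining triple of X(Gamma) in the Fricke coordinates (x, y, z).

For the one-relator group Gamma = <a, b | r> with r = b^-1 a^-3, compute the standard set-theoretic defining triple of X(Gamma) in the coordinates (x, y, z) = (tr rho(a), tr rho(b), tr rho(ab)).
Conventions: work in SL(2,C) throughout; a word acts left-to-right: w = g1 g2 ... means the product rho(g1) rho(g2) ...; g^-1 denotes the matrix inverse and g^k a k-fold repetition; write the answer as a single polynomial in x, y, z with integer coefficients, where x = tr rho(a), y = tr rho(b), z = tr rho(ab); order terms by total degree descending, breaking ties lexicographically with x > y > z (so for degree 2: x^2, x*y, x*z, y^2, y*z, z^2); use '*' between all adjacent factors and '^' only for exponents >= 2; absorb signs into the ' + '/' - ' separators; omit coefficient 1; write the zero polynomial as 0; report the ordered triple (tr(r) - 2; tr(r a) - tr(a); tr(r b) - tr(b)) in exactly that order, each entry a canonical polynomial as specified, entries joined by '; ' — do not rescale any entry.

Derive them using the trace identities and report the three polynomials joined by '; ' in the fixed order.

x^2*z - x*y - z - 2; x*z - x - y; x^3 - 3*x - y

next, trace(b^-1) = trace(b) = y
next, trace(b^-1 a) = trace(a) trace(b) - trace(a b) = x*y - z
and trace(b^-1 a^-1) = trace(b^-1) trace(a) - trace(b^-1 a) = z
next, trace(a^-1 b^-1 a^-1) = trace(b^-1 a^-1) trace(a) - trace(b^-1) = x*z - y
trace(b^-1 a^-3) = trace(a^-1 b^-1 a^-1) trace(a) - trace(a^-1 b^-1) = x^2*z - x*y - z
trace(a^-2) = trace(a^-1) trace(a) - trace(1)  (eliminate a^-1) = x^2 - 2
trace(a^-3) = trace(a^-2) trace(a) - trace(a^-1)  (eliminate a^-1) = x^3 - 3*x
assemble the triple (trace(r) - 2; trace(r a) - x; trace(r b) - y)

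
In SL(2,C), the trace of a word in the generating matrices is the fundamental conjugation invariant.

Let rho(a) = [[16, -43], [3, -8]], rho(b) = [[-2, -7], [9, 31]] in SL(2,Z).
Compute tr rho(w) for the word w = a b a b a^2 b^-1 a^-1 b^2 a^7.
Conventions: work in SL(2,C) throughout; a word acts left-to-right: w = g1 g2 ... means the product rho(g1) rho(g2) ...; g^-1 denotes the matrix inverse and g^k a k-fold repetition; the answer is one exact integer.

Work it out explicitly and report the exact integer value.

133356418419815184338

rho(a) = [[16, -43], [3, -8]]
... * rho(b) = [[-2, -7], [9, 31]]  ->  [[-419, -1445], [-78, -269]]
... * rho(a) = [[16, -43], [3, -8]]  ->  [[-11039, 29577], [-2055, 5506]]
... * rho(b) = [[-2, -7], [9, 31]]  ->  [[288271, 994160], [53664, 185071]]
... * rho(a) = [[16, -43], [3, -8]]  ->  [[7594816, -20348933], [1413837, -3788120]]
... * rho(a) = [[16, -43], [3, -8]]  ->  [[60470257, -163785624], [11257032, -30490031]]
... * rho(b^-1) = [[31, 7], [-9, -2]]  ->  [[3348648583, 750863047], [623378271, 139779286]]
... * rho(a^-1) = [[-8, 43], [-3, 16]]  ->  [[-29041777805, 156005697821], [-5406364026, 29041734229]]
... * rho(b) = [[-2, -7], [9, 31]]  ->  [[1462134835999, 5039469077086], [272188336113, 938138309281]]
... * rho(b) = [[-2, -7], [9, 31]]  ->  [[42430952021776, 145988597537673], [7898868111303, 27176969234920]]
... * rho(a) = [[16, -43], [3, -8]]  ->  [[1116861024961435, -2992439717237752], [207912797485608, -557067082665389]]
... * rho(a) = [[16, -43], [3, -8]]  ->  [[8892457247669704, -24085506335439689], [1655403511773561, -4483713630558032]]
... * rho(a) = [[16, -43], [3, -8]]  ->  [[70022796956396197, -189691610966279760], [13035315296702880, -35312641961798867]]
... * rho(a) = [[16, -43], [3, -8]]  ->  [[551289918403499872, -1493447381394798391], [102627118861849479, -278017422063832904]]
... * rho(a) = [[16, -43], [3, -8]]  ->  [[4340296550271602779, -11757887440192107368], [807981635598092952, -2188826734548864365]]
... * rho(a) = [[16, -43], [3, -8]]  ->  [[34171082483769322360, -92569652140142060553], [6361225965922894137, -17232596454327082016]]
... * rho(a) = [[16, -43], [3, -8]]  ->  [[269028363319882976101, -728799329680944377056], [50081826091785060144, -135671944900067791763]]
tr = 269028363319882976101 + -135671944900067791763 = 133356418419815184338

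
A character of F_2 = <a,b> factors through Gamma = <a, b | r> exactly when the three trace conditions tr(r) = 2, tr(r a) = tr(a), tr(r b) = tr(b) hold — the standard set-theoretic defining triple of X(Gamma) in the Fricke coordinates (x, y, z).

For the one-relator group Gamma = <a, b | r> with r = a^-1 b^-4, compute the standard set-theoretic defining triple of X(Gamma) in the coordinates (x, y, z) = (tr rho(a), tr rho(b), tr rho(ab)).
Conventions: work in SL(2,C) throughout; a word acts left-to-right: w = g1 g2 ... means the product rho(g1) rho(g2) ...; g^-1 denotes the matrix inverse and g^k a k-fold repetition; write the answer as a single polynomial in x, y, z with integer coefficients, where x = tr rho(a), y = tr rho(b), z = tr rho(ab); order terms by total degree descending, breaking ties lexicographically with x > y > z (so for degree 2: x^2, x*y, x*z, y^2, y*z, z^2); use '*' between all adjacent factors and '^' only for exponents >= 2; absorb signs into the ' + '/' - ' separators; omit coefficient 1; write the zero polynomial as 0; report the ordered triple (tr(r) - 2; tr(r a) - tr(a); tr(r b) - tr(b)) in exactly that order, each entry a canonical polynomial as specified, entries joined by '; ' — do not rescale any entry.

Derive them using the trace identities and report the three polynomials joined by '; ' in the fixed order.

apply: tr(b^-1) = tr(b) = y
tr(b^-2) = tr(b^-1) * tr(b) - tr(1) = y^2 - 2
apply: tr(a b^-1) = tr(a) * tr(b) - tr(a b) = x*y - z
use: tr(b^-2 a) = tr(a b^-1) * tr(b) - tr(a) = x*y^2 - y*z - x
apply: tr(a^-1 b^-2) = tr(b^-2) * tr(a) - tr(b^-2 a) = y*z - x
apply: tr(a^-1 b^-3) = tr(a^-1 b^-2) * tr(b) - tr(a^-1 b^-1) = y^2*z - x*y - z
tr(a^-1 b^-4) = tr(a^-1 b^-3) * tr(b) - tr(a^-1 b^-2) = y^3*z - x*y^2 - 2*y*z + x
use: tr(b^-3) = tr(b^-2) * tr(b) - tr(b^-1)   [inverse elimination on b] = y^3 - 3*y
apply: tr(b^-4) = tr(b^-3) * tr(b) - tr(b^-2)   [inverse elimination on b] = y^4 - 4*y^2 + 2
assemble the triple (tr(r) - 2; tr(r a) - x; tr(r b) - y)

y^3*z - x*y^2 - 2*y*z + x - 2; y^4 - 4*y^2 - x + 2; y^2*z - x*y - y - z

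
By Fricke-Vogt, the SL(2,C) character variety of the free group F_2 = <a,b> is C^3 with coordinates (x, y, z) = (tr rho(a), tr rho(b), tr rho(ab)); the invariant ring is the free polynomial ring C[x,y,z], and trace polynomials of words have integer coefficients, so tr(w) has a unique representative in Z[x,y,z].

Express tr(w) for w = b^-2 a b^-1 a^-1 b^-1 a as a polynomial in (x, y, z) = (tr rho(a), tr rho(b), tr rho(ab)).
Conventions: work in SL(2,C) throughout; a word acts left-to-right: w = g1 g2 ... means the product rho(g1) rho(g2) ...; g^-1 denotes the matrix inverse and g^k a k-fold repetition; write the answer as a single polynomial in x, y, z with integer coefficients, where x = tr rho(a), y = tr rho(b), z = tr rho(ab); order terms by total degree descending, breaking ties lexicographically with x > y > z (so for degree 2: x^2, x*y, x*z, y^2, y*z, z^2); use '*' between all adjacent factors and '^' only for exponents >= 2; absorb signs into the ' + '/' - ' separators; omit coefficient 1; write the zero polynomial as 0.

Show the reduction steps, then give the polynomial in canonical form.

trace(a b^-1) = trace(a) * trace(b) - trace(a b) = x*y - z
trace(b^-1 a b^-1) = trace(a b^-1) * trace(b) - trace(a) = x*y^2 - y*z - x
trace(a^2) = trace(a) * trace(a) - trace(1) = x^2 - 2
trace(a^2 b) = trace(a) * trace(b a) - trace(b) = x*z - y
trace(a b^-1 a) = trace(a^2) * trace(b) - trace(a^2 b) = x^2*y - x*z - y
trace(a b a^2) = trace(a) * trace(a b a) - trace(a b) = x^2*z - x*y - z
trace(b a b a) = trace(b a) * trace(b a) - trace(1)   [split at repeated b] = z^2 - 2
trace(b a b) = trace(b) * trace(a b) - trace(a) = y*z - x
trace(a b a^2 b) = trace(a) * trace(b a b a) - trace(b a b) = x*z^2 - y*z - x
trace(a b^-1 a b a) = trace(a b a^2) * trace(b) - trace(a b a^2 b) = x^2*y*z - x*y^2 - x*z^2 + x
trace(a b a b a b) = trace(b a) * trace(b a b a) - trace(b^-1 a^-1)   [split at repeated b] = z^3 - 3*z
trace(a b^-1 a b a b) = trace(a b a b a) * trace(b) - trace(a b a b a b) = x*y*z^2 - y^2*z - z^3 - x*y + 3*z
trace(b^-1 a b^-1 a b a) = trace(a b^-1 a b a) * trace(b) - trace(a b^-1 a b a b) = x^2*y^2*z - x*y^3 - 2*x*y*z^2 + y^2*z + z^3 + 2*x*y - 3*z
trace(a^-1 b^-1 a b^-1 a b) = trace(b^-1 a b^-1 a b) * trace(a) - trace(b^-1 a b^-1 a b a) = -x^2*y^2*z + x^3*y + x*y^3 + 2*x*y*z^2 - x^2*z - y^2*z - z^3 - 3*x*y + 3*z
trace(b^-1 a b^-1 a^-1 b^-1 a) = trace(a^-1 b^-1 a b^-1 a) * trace(b) - trace(a^-1 b^-1 a b^-1 a b) = x^2*y^2*z - x^3*y - 2*x*y*z^2 + x^2*z + z^3 + 2*x*y - 3*z
trace(b^2) = trace(b) * trace(b) - trace(1) = y^2 - 2
trace(b a^2 b) = trace(a) * trace(b^2 a) - trace(b^2) = x*y*z - x^2 - y^2 + 2
trace(a^-1 b a^2 b) = trace(b a^2 b) * trace(a) - trace(b a^2 b a) = x^2*y*z - x^3 - x*y^2 - x*z^2 + y*z + 3*x
trace(a^2 b^-1 a^-1 b) = trace(a^-1 b a^2) * trace(b) - trace(a^-1 b a^2 b) = -x^2*y*z + x^3 + x*y^2 + x*z^2 - 3*x
trace(a b^-1 a^-1 b^-1 a) = trace(a^2 b^-1 a^-1) * trace(b) - trace(a^2 b^-1 a^-1 b) = x^2*y*z - x^3 - x*z^2 - y*z + 3*x
trace(b^-2 a b^-1 a^-1 b^-1 a) = trace(b^-1 a b^-1 a^-1 b^-1 a) * trace(b) - trace(b^-1 a b^-1 a^-1 b^-1 a b) = x^2*y^3*z - x^3*y^2 - 2*x*y^2*z^2 + y*z^3 + x^3 + 2*x*y^2 + x*z^2 - 2*y*z - 3*x

x^2*y^3*z - x^3*y^2 - 2*x*y^2*z^2 + y*z^3 + x^3 + 2*x*y^2 + x*z^2 - 2*y*z - 3*x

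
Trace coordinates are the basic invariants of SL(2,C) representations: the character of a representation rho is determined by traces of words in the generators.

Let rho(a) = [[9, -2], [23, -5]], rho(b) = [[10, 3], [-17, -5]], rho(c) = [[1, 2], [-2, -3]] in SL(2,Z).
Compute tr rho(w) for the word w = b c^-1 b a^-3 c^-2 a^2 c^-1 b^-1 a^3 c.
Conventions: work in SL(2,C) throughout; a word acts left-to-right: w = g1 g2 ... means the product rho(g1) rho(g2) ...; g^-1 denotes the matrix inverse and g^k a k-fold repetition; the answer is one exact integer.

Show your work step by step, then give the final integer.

-123274334018

rho(b) = [[10, 3], [-17, -5]]
... * rho(c^-1) = [[-3, -2], [2, 1]]  ->  [[-24, -17], [41, 29]]
... * rho(b) = [[10, 3], [-17, -5]]  ->  [[49, 13], [-83, -22]]
... * rho(a^-1) = [[-5, 2], [-23, 9]]  ->  [[-544, 215], [921, -364]]
... * rho(a^-1) = [[-5, 2], [-23, 9]]  ->  [[-2225, 847], [3767, -1434]]
... * rho(a^-1) = [[-5, 2], [-23, 9]]  ->  [[-8356, 3173], [14147, -5372]]
... * rho(c^-1) = [[-3, -2], [2, 1]]  ->  [[31414, 19885], [-53185, -33666]]
... * rho(c^-1) = [[-3, -2], [2, 1]]  ->  [[-54472, -42943], [92223, 72704]]
... * rho(a) = [[9, -2], [23, -5]]  ->  [[-1477937, 323659], [2502199, -547966]]
... * rho(a) = [[9, -2], [23, -5]]  ->  [[-5857276, 1337579], [9916573, -2264568]]
... * rho(c^-1) = [[-3, -2], [2, 1]]  ->  [[20246986, 13052131], [-34278855, -22097714]]
... * rho(b^-1) = [[-5, -3], [17, 10]]  ->  [[120651297, 69780352], [-204266863, -118140575]]
... * rho(a) = [[9, -2], [23, -5]]  ->  [[2690809769, -590204354], [-4555634992, 999236601]]
... * rho(a) = [[9, -2], [23, -5]]  ->  [[10642587779, -2430597768], [-18018273105, 4115086979]]
... * rho(a) = [[9, -2], [23, -5]]  ->  [[39879541347, -9132186718], [-67517457428, 15461111315]]
... * rho(c) = [[1, 2], [-2, -3]]  ->  [[58143914783, 107155642848], [-98439680058, -181418248801]]
tr = 58143914783 + -181418248801 = -123274334018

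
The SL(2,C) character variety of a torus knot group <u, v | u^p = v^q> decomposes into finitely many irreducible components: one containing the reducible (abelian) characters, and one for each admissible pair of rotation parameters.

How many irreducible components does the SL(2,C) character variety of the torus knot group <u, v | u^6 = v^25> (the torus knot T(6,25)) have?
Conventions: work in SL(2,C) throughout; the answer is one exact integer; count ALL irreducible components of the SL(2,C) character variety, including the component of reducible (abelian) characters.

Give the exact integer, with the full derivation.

61

In the torus knot group T(6,25), u^6 = v^25 is central, so an irreducible representation sends it to +I or -I (Schur).
This locks tr(u) to 2*cos(pi*alpha/6), alpha in 1..5, and tr(v) to 2*cos(pi*beta/25), beta in 1..24, on each component of irreducible characters.
u^6 = (-1)^alpha I and v^25 = (-1)^beta I must agree, so alpha and beta have equal parity.
Counting: 3 odd alphas x 12 odd betas + 2 even alphas x 12 even betas = 36 + 24 = 60.
Total: 60 irreducible-character components + 1 reducible (abelian) component = 61.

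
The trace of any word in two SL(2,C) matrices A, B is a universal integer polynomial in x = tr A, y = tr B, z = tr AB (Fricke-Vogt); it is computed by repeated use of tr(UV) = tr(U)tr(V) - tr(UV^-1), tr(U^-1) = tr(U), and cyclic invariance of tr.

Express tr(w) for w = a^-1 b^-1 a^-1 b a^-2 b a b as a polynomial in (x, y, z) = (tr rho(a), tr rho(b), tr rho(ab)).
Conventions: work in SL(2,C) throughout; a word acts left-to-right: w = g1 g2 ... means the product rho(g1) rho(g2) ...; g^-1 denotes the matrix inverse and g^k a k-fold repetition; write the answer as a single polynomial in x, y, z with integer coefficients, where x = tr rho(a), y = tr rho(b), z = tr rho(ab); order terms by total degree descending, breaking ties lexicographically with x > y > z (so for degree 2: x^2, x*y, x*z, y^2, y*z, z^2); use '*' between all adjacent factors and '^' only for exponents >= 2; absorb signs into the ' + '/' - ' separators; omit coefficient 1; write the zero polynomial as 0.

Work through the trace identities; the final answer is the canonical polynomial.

x^3*y^2*z^2 - x^4*y*z - x^2*y^3*z - 2*x^2*y*z^3 + x^3*y^2 + x^3*z^2 + x*z^4 + 4*x^2*y*z + y^3*z + y*z^3 - x^3 - 2*x*y^2 - 4*x*z^2 - 3*y*z + 3*x

tr(b^2) = tr(b) * tr(b) - tr(1) = y^2 - 2
tr(b a b a) = tr(b a) * tr(b a) - tr(1)   [split at repeated b] = z^2 - 2
tr(b a b) = tr(b) * tr(a b) - tr(a) = y*z - x
tr(a b a^2 b) = tr(a) * tr(b a b a) - tr(b a b) = x*z^2 - y*z - x
tr(a b a) = tr(a) * tr(b a) - tr(b) = x*z - y
tr(a b a^2) = tr(a) * tr(a b a) - tr(a b) = x^2*z - x*y - z
tr(a b^2 a b a) = tr(b) * tr(a b a^2 b) - tr(a b a^2) = x*y*z^2 - x^2*z - y^2*z + z
tr(a b a b a b) = tr(a b a b) * tr(a b) - tr(b a)   [split at repeated a] = z^3 - 3*z
tr(a b^2 a b a b) = tr(b) * tr(a b a b a b) - tr(a b a b a) = y*z^3 - x*z^2 - 2*y*z + x
tr(b^2 a b a b^-1 a) = tr(a b^2 a b a) * tr(b) - tr(a b^2 a b a b) = x*y^2*z^2 - x^2*y*z - y^3*z - y*z^3 + x*z^2 + 3*y*z - x
tr(b^-1 a^-1 b^2 a b a) = tr(b^2 a b a b^-1) * tr(a) - tr(b^2 a b a b^-1 a) = -x*y^2*z^2 + x^2*y*z + y^3*z + y*z^3 - 3*y*z - x
tr(b a b a^-1 b^-1 a^-1 b) = tr(b^-1 a^-1 b^2 a b) * tr(a) - tr(b^-1 a^-1 b^2 a b a) = x*y^2*z^2 - x^2*y*z - y^3*z - y*z^3 + x*y^2 + 3*y*z - x
tr(b a b a b) = tr(b) * tr(a b a b) - tr(a b a) = y*z^2 - x*z - y
tr(b a b a b a b a) = tr(b a b a b a) * tr(b a) - tr(a b a b)   [split at repeated b] = z^4 - 4*z^2 + 2
tr(a^-1 b a b a b a b) = tr(b a b a b a b) * tr(a) - tr(b a b a b a b a) = x*y*z^3 - x^2*z^2 - z^4 - 2*x*y*z + x^2 + 4*z^2 - 2
tr(b^-1 a^-1 b a b a b a) = tr(a^-1 b a b a b a) * tr(b) - tr(a^-1 b a b a b a b) = -x*y*z^3 + x^2*z^2 + y^2*z^2 + z^4 + x*y*z - x^2 - y^2 - 4*z^2 + 2
tr(b a b a^-1 b^-1 a^-1 b a) = tr(b^-1 a^-1 b a b a b) * tr(a) - tr(b^-1 a^-1 b a b a b a) = x*y*z^3 - x^2*z^2 - y^2*z^2 - z^4 + y^2 + 4*z^2 - 2
tr(a^-1 b a b a^-1 b^-1 a^-1 b) = tr(b a b a^-1 b^-1 a^-1 b) * tr(a) - tr(b a b a^-1 b^-1 a^-1 b a) = x^2*y^2*z^2 - x^3*y*z - x*y^3*z - 2*x*y*z^3 + x^2*y^2 + x^2*z^2 + y^2*z^2 + z^4 + 3*x*y*z - x^2 - y^2 - 4*z^2 + 2
tr(a^-1 b^-1 a^-1 b a^-2 b a b) = tr(a^-1 b a b a^-1 b^-1 a^-1 b) * tr(a) - tr(a^-1 b a b a^-1 b^-1 a^-1 b a) = x^3*y^2*z^2 - x^4*y*z - x^2*y^3*z - 2*x^2*y*z^3 + x^3*y^2 + x^3*z^2 + x*z^4 + 4*x^2*y*z + y^3*z + y*z^3 - x^3 - 2*x*y^2 - 4*x*z^2 - 3*y*z + 3*x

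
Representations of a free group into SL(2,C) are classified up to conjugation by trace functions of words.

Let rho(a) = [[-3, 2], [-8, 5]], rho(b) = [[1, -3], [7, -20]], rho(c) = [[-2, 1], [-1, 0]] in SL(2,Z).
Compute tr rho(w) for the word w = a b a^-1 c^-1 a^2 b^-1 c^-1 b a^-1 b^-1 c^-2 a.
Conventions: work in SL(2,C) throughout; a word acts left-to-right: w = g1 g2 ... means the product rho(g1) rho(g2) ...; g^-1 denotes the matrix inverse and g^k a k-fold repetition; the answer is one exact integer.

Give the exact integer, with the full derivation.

-173382517

rho(a) = [[-3, 2], [-8, 5]]
... * rho(b) = [[1, -3], [7, -20]]  ->  [[11, -31], [27, -76]]
... * rho(a^-1) = [[5, -2], [8, -3]]  ->  [[-193, 71], [-473, 174]]
... * rho(c^-1) = [[0, -1], [1, -2]]  ->  [[71, 51], [174, 125]]
... * rho(a) = [[-3, 2], [-8, 5]]  ->  [[-621, 397], [-1522, 973]]
... * rho(a) = [[-3, 2], [-8, 5]]  ->  [[-1313, 743], [-3218, 1821]]
... * rho(b^-1) = [[-20, 3], [-7, 1]]  ->  [[21059, -3196], [51613, -7833]]
... * rho(c^-1) = [[0, -1], [1, -2]]  ->  [[-3196, -14667], [-7833, -35947]]
... * rho(b) = [[1, -3], [7, -20]]  ->  [[-105865, 302928], [-259462, 742439]]
... * rho(a^-1) = [[5, -2], [8, -3]]  ->  [[1894099, -697054], [4642202, -1708393]]
... * rho(b^-1) = [[-20, 3], [-7, 1]]  ->  [[-33002602, 4985243], [-80885289, 12218213]]
... * rho(c^-1) = [[0, -1], [1, -2]]  ->  [[4985243, 23032116], [12218213, 56448863]]
... * rho(c^-1) = [[0, -1], [1, -2]]  ->  [[23032116, -51049475], [56448863, -125115939]]
... * rho(a) = [[-3, 2], [-8, 5]]  ->  [[339299452, -209183143], [831580923, -512681969]]
tr = 339299452 + -512681969 = -173382517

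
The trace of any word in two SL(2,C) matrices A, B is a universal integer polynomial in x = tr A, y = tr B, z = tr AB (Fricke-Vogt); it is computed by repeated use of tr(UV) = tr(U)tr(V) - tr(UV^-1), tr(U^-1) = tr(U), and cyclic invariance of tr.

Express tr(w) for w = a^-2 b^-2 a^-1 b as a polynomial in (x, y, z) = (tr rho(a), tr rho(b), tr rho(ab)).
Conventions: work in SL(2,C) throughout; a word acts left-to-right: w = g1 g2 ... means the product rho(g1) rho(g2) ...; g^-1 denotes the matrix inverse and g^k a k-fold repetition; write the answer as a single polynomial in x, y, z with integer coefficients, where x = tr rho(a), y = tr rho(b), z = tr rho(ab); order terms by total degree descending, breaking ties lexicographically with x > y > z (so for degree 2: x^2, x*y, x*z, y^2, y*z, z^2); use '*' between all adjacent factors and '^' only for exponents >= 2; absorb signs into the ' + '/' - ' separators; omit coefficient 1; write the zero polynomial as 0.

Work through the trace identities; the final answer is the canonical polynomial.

and tr(b^-1) = tr(b) = y
next, tr(b^-1 a) = tr(a)*tr(b) - tr(a b) = x*y - z
and tr(b^-1 a^-1) = tr(b^-1)*tr(a) - tr(b^-1 a) = z
tr(b a b) = tr(b)*tr(a b) - tr(a) = y*z - x
and tr(b a b a) = tr(a b)*tr(a b) - tr(1)   [split at repeated a] = z^2 - 2
and tr(a^-1 b a b) = tr(b a b)*tr(a) - tr(b a b a) = x*y*z - x^2 - z^2 + 2
tr(b^-1 a^-1 b a) = tr(a^-1 b a)*tr(b) - tr(a^-1 b a b) = -x*y*z + x^2 + y^2 + z^2 - 2
next, tr(b^-2 a^-1 b a) = tr(b^-1 a^-1 b a)*tr(b) - tr(b^-1 a^-1 b a b) = -x*y^2*z + x^2*y + y^3 + y*z^2 - 3*y
next, tr(a^-1 b^-2 a^-1 b) = tr(b^-2 a^-1 b)*tr(a) - tr(b^-2 a^-1 b a) = x*y^2*z - x^2*y - y^3 - y*z^2 + x*z + 3*y
and tr(a^-2 b^-2 a^-1 b) = tr(a^-1 b^-2 a^-1 b)*tr(a) - tr(a^-1 b^-2 a^-1 b a) = x^2*y^2*z - x^3*y - x*y^3 - x*y*z^2 + x^2*z + 3*x*y - z

x^2*y^2*z - x^3*y - x*y^3 - x*y*z^2 + x^2*z + 3*x*y - z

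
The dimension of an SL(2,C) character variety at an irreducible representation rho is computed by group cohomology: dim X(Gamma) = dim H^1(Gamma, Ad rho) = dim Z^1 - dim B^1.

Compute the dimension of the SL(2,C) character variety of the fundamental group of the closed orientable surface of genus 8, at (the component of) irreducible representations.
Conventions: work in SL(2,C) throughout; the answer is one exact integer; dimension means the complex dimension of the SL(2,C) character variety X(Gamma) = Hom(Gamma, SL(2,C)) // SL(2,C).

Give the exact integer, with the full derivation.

42

The genus-8 surface group: 2g = 16 generators, one relator prod [a_i, b_i].
Unconstrained cocycle data is one sl_2 vector per generator (48 dimensions), cut by the relator condition d_2(z) = 0.
H^2 = coker(d_2) is dual to H^0 = 0 at irreducible rho (Poincare duality), so d_2 is onto: dim Z^1 = 45.
dim B^1 = 3 (coboundaries, injective at irreducible rho).
dim X = dim H^1 = 45 - 3 = 42.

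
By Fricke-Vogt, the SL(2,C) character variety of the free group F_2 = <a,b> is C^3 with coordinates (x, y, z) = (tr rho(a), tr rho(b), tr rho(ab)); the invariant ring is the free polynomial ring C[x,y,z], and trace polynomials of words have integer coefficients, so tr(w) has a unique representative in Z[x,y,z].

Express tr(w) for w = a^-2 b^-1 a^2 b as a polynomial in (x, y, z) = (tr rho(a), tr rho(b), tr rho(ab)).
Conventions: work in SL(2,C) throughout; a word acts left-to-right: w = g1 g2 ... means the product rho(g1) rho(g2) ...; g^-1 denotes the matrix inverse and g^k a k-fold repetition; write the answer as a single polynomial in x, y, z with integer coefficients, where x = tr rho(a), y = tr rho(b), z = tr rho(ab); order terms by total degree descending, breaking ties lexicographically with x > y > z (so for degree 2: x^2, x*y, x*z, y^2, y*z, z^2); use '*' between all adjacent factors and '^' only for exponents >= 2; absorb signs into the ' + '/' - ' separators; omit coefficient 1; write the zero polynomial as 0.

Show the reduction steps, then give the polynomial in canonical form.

next, tr(a^2) = tr(a) * tr(a) - tr(1) = x^2 - 2
and tr(b a^2) = tr(a) * tr(b a) - tr(b) = x*z - y
tr(a^2 b a) = tr(a) * tr(b a^2) - tr(b a) = x^2*z - x*y - z
tr(b a b a) = tr(a b) * tr(a b) - tr(1)   [split at repeated a] = z^2 - 2
tr(b a b) = tr(b) * tr(a b) - tr(a) = y*z - x
tr(a^2 b a b) = tr(a) * tr(b a b a) - tr(b a b) = x*z^2 - y*z - x
tr(b^-1 a^2 b a) = tr(a^2 b a) * tr(b) - tr(a^2 b a b) = x^2*y*z - x*y^2 - x*z^2 + x
tr(b^-1 a^2 b a^-1) = tr(b^-1 a^2 b) * tr(a) - tr(b^-1 a^2 b a) = -x^2*y*z + x^3 + x*y^2 + x*z^2 - 3*x
tr(a^-2 b^-1 a^2 b) = tr(b^-1 a^2 b a^-1) * tr(a) - tr(b^-1 a^2 b) = -x^3*y*z + x^4 + x^2*y^2 + x^2*z^2 - 4*x^2 + 2

-x^3*y*z + x^4 + x^2*y^2 + x^2*z^2 - 4*x^2 + 2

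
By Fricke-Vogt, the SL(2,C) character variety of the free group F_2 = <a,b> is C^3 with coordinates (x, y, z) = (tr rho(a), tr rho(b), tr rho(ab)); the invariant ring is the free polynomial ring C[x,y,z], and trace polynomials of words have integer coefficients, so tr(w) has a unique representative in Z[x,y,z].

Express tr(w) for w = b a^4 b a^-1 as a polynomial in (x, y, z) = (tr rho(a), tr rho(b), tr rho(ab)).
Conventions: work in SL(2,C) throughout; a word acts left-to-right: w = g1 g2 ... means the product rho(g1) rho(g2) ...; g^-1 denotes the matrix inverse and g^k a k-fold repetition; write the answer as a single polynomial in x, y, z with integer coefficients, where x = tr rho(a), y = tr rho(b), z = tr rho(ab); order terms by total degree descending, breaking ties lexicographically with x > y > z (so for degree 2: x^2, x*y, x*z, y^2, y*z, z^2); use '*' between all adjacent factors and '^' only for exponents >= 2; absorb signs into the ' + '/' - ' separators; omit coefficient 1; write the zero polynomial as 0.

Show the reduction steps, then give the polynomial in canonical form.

tr(b a^2) = tr(a)*tr(b a) - tr(b)  (reduce the a square) = x*z - y
tr(a^2 b a) = tr(a)*tr(b a^2) - tr(b a)  (reduce the a square) = x^2*z - x*y - z
tr(a^4 b) = tr(a)*tr(a^2 b a) - tr(a^2 b)  (reduce the a square) = x^3*z - x^2*y - 2*x*z + y
tr(a^2) = tr(a)*tr(a) - tr(1)  (reduce the a square) = x^2 - 2
tr(a^3) = tr(a)*tr(a^2) - tr(a)  (reduce the a square) = x^3 - 3*x
tr(a^4) = tr(a)*tr(a^3) - tr(a^2)  (reduce the a square) = x^4 - 4*x^2 + 2
tr(b a^4 b) = tr(b)*tr(a^4 b) - tr(a^4)  (reduce the b square) = x^3*y*z - x^4 - x^2*y^2 - 2*x*y*z + 4*x^2 + y^2 - 2
tr(b a b a) = tr(b a)*tr(b a) - tr(1)  (split on b) = z^2 - 2
tr(b a b) = tr(b)*tr(a b) - tr(a)  (reduce the b square) = y*z - x
tr(b a b a^2) = tr(a)*tr(b a b a) - tr(b a b)  (reduce the a square) = x*z^2 - y*z - x
tr(b a b a^3) = tr(a)*tr(b a b a^2) - tr(b a b a)  (reduce the a square) = x^2*z^2 - x*y*z - x^2 - z^2 + 2
tr(b a^4 b a) = tr(a)*tr(b a b a^3) - tr(b a b a^2)  (reduce the a square) = x^3*z^2 - x^2*y*z - x^3 - 2*x*z^2 + y*z + 3*x
tr(b a^4 b a^-1) = tr(b a^4 b)*tr(a) - tr(b a^4 b a)  (eliminate a^-1) = x^4*y*z - x^5 - x^3*y^2 - x^3*z^2 - x^2*y*z + 5*x^3 + x*y^2 + 2*x*z^2 - y*z - 5*x

x^4*y*z - x^5 - x^3*y^2 - x^3*z^2 - x^2*y*z + 5*x^3 + x*y^2 + 2*x*z^2 - y*z - 5*x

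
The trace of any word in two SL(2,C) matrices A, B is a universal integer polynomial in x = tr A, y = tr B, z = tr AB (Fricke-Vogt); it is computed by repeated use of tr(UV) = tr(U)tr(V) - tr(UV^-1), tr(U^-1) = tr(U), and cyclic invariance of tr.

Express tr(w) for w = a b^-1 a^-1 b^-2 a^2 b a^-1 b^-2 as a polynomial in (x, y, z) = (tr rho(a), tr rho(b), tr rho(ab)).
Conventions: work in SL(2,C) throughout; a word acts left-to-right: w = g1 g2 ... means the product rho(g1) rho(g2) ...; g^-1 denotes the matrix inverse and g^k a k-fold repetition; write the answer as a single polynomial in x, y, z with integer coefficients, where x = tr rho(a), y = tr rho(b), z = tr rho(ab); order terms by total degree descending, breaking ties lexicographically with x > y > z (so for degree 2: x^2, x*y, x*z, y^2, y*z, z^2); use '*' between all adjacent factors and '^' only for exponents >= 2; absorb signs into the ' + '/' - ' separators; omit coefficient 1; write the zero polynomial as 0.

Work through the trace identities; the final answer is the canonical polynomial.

-x^3*y^4*z^2 + 2*x^4*y^3*z + x^2*y^5*z + 2*x^2*y^3*z^3 - x^5*y^2 - x^3*y^4 - 2*x^3*y^2*z^2 - x*y^4*z^2 - x*y^2*z^4 - 4*x^2*y^3*z + 4*x^3*y^2 + x*y^4 + 3*x*y^2*z^2 + x^2*y*z + y*z^3 - 3*x*y^2 - 2*y*z + x

tr(a^2) = tr(a)*tr(a) - tr(1) = x^2 - 2
tr(a^2 b) = tr(a)*tr(b a) - tr(b) = x*z - y
tr(a b^-1 a) = tr(a^2)*tr(b) - tr(a^2 b) = x^2*y - x*z - y
tr(a^2 b a) = tr(a)*tr(a b a) - tr(a b) = x^2*z - x*y - z
tr(b a b a) = tr(b a)*tr(b a) - tr(1)   [split at repeated b] = z^2 - 2
tr(b a b) = tr(b)*tr(a b) - tr(a) = y*z - x
tr(a^2 b a b) = tr(a)*tr(b a b a) - tr(b a b) = x*z^2 - y*z - x
tr(a b a b^-1 a) = tr(a^2 b a)*tr(b) - tr(a^2 b a b) = x^2*y*z - x*y^2 - x*z^2 + x
tr(a b a b a b) = tr(b a b a)*tr(b a) - tr(a b)   [split at repeated b] = z^3 - 3*z
tr(a b a b^-1 a b) = tr(a b a b a)*tr(b) - tr(a b a b a b) = x*y*z^2 - y^2*z - z^3 - x*y + 3*z
tr(b^-1 a b^-1 a b a) = tr(a b a b^-1 a)*tr(b) - tr(a b a b^-1 a b) = x^2*y^2*z - x*y^3 - 2*x*y*z^2 + y^2*z + z^3 + 2*x*y - 3*z
tr(a b a^-1 b^-1 a b^-1) = tr(b^-1 a b^-1 a b)*tr(a) - tr(b^-1 a b^-1 a b a) = -x^2*y^2*z + x^3*y + x*y^3 + 2*x*y*z^2 - x^2*z - y^2*z - z^3 - 3*x*y + 3*z
tr(a^3) = tr(a)*tr(a^2) - tr(a) = x^3 - 3*x
tr(a^3 b a) = tr(a)*tr(a^2 b a) - tr(a^2 b) = x^3*z - x^2*y - 2*x*z + y
tr(a^3 b a b) = tr(a)*tr(a b a b a) - tr(a b a b) = x^2*z^2 - x*y*z - x^2 - z^2 + 2
tr(b^-1 a^3 b a) = tr(a^3 b a)*tr(b) - tr(a^3 b a b) = x^3*y*z - x^2*y^2 - x^2*z^2 - x*y*z + x^2 + y^2 + z^2 - 2
tr(a^2 b a^-1 b^-1 a) = tr(b^-1 a^3 b)*tr(a) - tr(b^-1 a^3 b a) = -x^3*y*z + x^4 + x^2*y^2 + x^2*z^2 + x*y*z - 4*x^2 - y^2 - z^2 + 2
tr(b a^2 b^2 a) = tr(b)*tr(a b a^2 b) - tr(a b a^2) = x*y*z^2 - x^2*z - y^2*z + z
tr(a^2 b^2) = tr(b)*tr(a^2 b) - tr(a^2) = x*y*z - x^2 - y^2 + 2
tr(b a^2 b^2) = tr(b)*tr(a^2 b^2) - tr(a^2 b) = x*y^2*z - x^2*y - y^3 - x*z + 3*y
tr(b a^2 b a^2 b) = tr(a)*tr(b a^2 b^2 a) - tr(b a^2 b^2) = x^2*y*z^2 - x^3*z - 2*x*y^2*z + x^2*y + y^3 + 2*x*z - 3*y
tr(b a b a b) = tr(b)*tr(a b a b) - tr(a b a) = y*z^2 - x*z - y
tr(b a^2 b a b a) = tr(a)*tr(b a b a b a) - tr(b a b a b) = x*z^3 - y*z^2 - 2*x*z + y
tr(b a^2 b a b) = tr(b)*tr(a^2 b a b) - tr(a^2 b a) = x*y*z^2 - x^2*z - y^2*z + z
tr(b a^2 b a^2 b a) = tr(a)*tr(b a^2 b a b a) - tr(b a^2 b a b) = x^2*z^3 - 2*x*y*z^2 - x^2*z + y^2*z + x*y - z
tr(a b a^2 b a^-1 b a) = tr(b a^2 b a^2 b)*tr(a) - tr(b a^2 b a^2 b a) = x^3*y*z^2 - x^4*z - 2*x^2*y^2*z - x^2*z^3 + x^3*y + x*y^3 + 2*x*y*z^2 + 3*x^2*z - y^2*z - 4*x*y + z
tr(b a b a b a^2 b) = tr(b)*tr(a b a b a^2 b) - tr(a b a b a^2) = x*y*z^3 - x^2*z^2 - y^2*z^2 - x*y*z + x^2 + y^2 + z^2 - 2
tr(b a b a b a b a) = tr(a b)*tr(a b a b a b) - tr(a^-1 b^-1 a^-1 b^-1)   [split at repeated a] = z^4 - 4*z^2 + 2
tr(b a b a b a b) = tr(b)*tr(a b a b a b) - tr(a b a b a) = y*z^3 - x*z^2 - 2*y*z + x
tr(b a b a b a^2 b a) = tr(a)*tr(b a b a b a b a) - tr(b a b a b a b) = x*z^4 - y*z^3 - 3*x*z^2 + 2*y*z + x
tr(a b a^2 b a^-1 b a b) = tr(b a b a b a^2 b)*tr(a) - tr(b a b a b a^2 b a) = x^2*y*z^3 - x^3*z^2 - x*y^2*z^2 - x*z^4 - x^2*y*z + y*z^3 + x^3 + x*y^2 + 4*x*z^2 - 2*y*z - 3*x
tr(a b^-1 a b a^2 b a^-1 b) = tr(a b a^2 b a^-1 b a)*tr(b) - tr(a b a^2 b a^-1 b a b) = x^3*y^2*z^2 - x^4*y*z - 2*x^2*y^3*z - 2*x^2*y*z^3 + x^3*y^2 + x^3*z^2 + x*y^4 + 3*x*y^2*z^2 + x*z^4 + 4*x^2*y*z - y^3*z - y*z^3 - x^3 - 5*x*y^2 - 4*x*z^2 + 3*y*z + 3*x
tr(b a^2 b a^-1 b^-1 a b^-1 a) = tr(a b^-1 a b a^2 b a^-1)*tr(b) - tr(a b^-1 a b a^2 b a^-1 b) = -x^3*y^2*z^2 + x^4*y*z + 2*x^2*y^3*z + 2*x^2*y*z^3 - x^3*y^2 - x^3*z^2 - x*y^4 - 3*x*y^2*z^2 - x*z^4 - 3*x^2*y*z + y^3*z + y*z^3 + x^3 + 4*x*y^2 + 4*x*z^2 - 4*y*z - 3*x
tr(a^2 b a^-1 b^-1 a b^-1 a^-1 b) = tr(b a^2 b a^-1 b^-1 a b^-1)*tr(a) - tr(b a^2 b a^-1 b^-1 a b^-1 a) = x^3*y^2*z^2 - 2*x^4*y*z - 2*x^2*y^3*z - 2*x^2*y*z^3 + x^5 + 2*x^3*y^2 + 2*x^3*z^2 + x*y^4 + 3*x*y^2*z^2 + x*z^4 + 4*x^2*y*z - y^3*z - y*z^3 - 5*x^3 - 5*x*y^2 - 5*x*z^2 + 4*y*z + 5*x
tr(b^-1 a^2 b a^-1 b^-1 a b^-1 a^-1) = tr(a^2 b a^-1 b^-1 a b^-1 a^-1)*tr(b) - tr(a^2 b a^-1 b^-1 a b^-1 a^-1 b) = -x^3*y^2*z^2 + 2*x^4*y*z + x^2*y^3*z + 2*x^2*y*z^3 - x^5 - x^3*y^2 - 2*x^3*z^2 - x*y^2*z^2 - x*z^4 - 5*x^2*y*z + 5*x^3 + 2*x*y^2 + 5*x*z^2 - y*z - 5*x
tr(b^-1 a b^-1 a^-1 b^-2 a^2 b a^-1) = tr(b^-1 a^2 b a^-1 b^-1 a b^-1 a^-1)*tr(b) - tr(b^-1 a^2 b a^-1 b^-1 a b^-1 a^-1 b) = -x^3*y^3*z^2 + 2*x^4*y^2*z + x^2*y^4*z + 2*x^2*y^2*z^3 - x^5*y - x^3*y^3 - 2*x^3*y*z^2 - x*y^3*z^2 - x*y*z^4 - 4*x^2*y^2*z + 4*x^3*y + x*y^3 + 3*x*y*z^2 + x^2*z + z^3 - 2*x*y - 3*z
tr(b^-1 a) = tr(a)*tr(b) - tr(a b) = x*y - z
tr(b^-2 a) = tr(b^-1 a)*tr(b) - tr(b^-1 a b) = x*y^2 - y*z - x
tr(a b^-1 a^-1 b^-2 a^2 b a^-1 b^-2) = tr(b^-1 a b^-1 a^-1 b^-2 a^2 b a^-1)*tr(b) - tr(b^-1 a b^-1 a^-1 b^-2 a^2 b a^-1 b) = -x^3*y^4*z^2 + 2*x^4*y^3*z + x^2*y^5*z + 2*x^2*y^3*z^3 - x^5*y^2 - x^3*y^4 - 2*x^3*y^2*z^2 - x*y^4*z^2 - x*y^2*z^4 - 4*x^2*y^3*z + 4*x^3*y^2 + x*y^4 + 3*x*y^2*z^2 + x^2*y*z + y*z^3 - 3*x*y^2 - 2*y*z + x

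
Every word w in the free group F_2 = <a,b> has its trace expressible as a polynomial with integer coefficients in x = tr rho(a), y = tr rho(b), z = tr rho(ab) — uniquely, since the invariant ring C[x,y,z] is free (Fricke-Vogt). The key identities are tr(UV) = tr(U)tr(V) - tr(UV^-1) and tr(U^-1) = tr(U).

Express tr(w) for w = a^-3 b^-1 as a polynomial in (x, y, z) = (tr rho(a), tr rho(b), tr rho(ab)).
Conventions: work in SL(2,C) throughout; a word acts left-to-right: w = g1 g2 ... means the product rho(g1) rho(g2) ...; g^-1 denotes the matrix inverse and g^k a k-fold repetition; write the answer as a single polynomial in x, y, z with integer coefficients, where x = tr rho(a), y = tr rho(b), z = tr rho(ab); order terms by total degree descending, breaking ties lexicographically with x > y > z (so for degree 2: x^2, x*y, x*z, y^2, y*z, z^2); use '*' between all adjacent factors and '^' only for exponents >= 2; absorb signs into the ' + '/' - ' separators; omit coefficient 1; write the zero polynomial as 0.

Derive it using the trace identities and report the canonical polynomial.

use: trace(a^-1) = trace(a) = x
apply: trace(a^-2) = trace(a^-1)*trace(a) - trace(1) = x^2 - 2
use: trace(a^-1 b) = trace(b)*trace(a) - trace(b a) = x*y - z
use: trace(a^-2 b) = trace(a^-1 b)*trace(a) - trace(a^-1 b a) = x^2*y - x*z - y
trace(a^-1 b^-1 a^-1) = trace(a^-2)*trace(b) - trace(a^-2 b) = x*z - y
use: trace(a^-3 b^-1) = trace(a^-1 b^-1 a^-1)*trace(a) - trace(a^-1 b^-1) = x^2*z - x*y - z

x^2*z - x*y - z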